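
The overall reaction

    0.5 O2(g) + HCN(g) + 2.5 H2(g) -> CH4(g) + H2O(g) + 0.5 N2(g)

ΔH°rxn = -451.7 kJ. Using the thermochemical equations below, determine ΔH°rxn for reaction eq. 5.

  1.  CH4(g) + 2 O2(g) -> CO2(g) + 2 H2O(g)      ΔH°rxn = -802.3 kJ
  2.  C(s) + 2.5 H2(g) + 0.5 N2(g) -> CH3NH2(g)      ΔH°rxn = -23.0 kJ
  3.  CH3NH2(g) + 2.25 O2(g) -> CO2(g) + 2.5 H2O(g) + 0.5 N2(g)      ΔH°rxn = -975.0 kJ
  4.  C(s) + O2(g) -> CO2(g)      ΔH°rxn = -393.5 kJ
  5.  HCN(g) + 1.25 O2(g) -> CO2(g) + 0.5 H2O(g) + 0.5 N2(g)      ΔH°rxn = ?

eq. 1 reversed (reverse to put CH4(g) on the product side): +802.3 kJ
eq. 2 as written (H2(g) already on the reactant side): -23.0 kJ
eq. 3 as written: -975.0 kJ
eq. 4 reversed: +393.5 kJ
eq. 5 as written (HCN(g) already on the reactant side): contributes x
-451.7 = (+802.3) + (-23.0) + (-975.0) + (+393.5) + x
x = (-451.7 − (+197.8)) / (1) = -649.5 kJ

ΔH°rxn = -649.5 kJ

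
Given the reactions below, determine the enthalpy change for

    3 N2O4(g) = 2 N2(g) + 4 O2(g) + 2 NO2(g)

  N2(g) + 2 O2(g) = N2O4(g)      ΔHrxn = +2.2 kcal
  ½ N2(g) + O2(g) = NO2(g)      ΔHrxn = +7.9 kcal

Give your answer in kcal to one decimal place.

ΔHrxn = 9.2 kcal

equation 1 reversed and × 3 (N2O4(g) must end up as a reactant; scale by 3 for the 3 N2O4(g)): (-3)·(+2.2) = -6.6 kcal
equation 2 × 2 (×2 to match 2 NO2(g) in the target): (2)·(+7.9) = +15.8 kcal
Summing the manipulated equations, ΔHrxn = (-3)·(+2.2) + (2)·(+7.9) = 9.2 kcal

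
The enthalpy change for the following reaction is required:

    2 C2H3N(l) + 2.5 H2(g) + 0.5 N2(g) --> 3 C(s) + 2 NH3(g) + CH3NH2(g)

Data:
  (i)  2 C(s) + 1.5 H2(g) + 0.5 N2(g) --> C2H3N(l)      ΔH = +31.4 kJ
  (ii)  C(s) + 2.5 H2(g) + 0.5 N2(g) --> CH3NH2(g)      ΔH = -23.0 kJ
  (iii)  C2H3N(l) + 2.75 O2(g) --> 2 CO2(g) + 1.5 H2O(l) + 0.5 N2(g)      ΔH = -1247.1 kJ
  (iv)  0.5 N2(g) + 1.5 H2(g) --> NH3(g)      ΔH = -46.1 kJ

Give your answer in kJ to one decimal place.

(i) reversed and × 2: (-2)·(+31.4) = -62.8 kJ
(ii) as written: -23.0 kJ
(iii): not needed.
(iv) × 2: (2)·(-46.1) = -92.2 kJ
ΔH = (-62.8) + (-23.0) + (-92.2) = -178.0 kJ

ΔH = -178.0 kJ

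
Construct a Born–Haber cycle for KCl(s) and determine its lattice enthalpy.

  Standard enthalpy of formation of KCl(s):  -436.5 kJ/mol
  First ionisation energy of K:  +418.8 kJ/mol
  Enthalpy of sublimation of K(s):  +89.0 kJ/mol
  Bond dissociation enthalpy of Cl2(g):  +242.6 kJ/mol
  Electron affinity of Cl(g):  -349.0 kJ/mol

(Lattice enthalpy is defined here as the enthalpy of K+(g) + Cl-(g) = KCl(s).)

ΔHf° = 1·ΔHsub + 1·(ΣIE) + 1/2·D(Cl2) + 1·EA + U
-436.5 = 1·(+89.0) + 1·(+418.8) + 1/2·(+242.6) + 1·(-349.0) + U
U = -436.5 − (+280.1) = -716.6 kJ/mol

U = -716.6 kJ/mol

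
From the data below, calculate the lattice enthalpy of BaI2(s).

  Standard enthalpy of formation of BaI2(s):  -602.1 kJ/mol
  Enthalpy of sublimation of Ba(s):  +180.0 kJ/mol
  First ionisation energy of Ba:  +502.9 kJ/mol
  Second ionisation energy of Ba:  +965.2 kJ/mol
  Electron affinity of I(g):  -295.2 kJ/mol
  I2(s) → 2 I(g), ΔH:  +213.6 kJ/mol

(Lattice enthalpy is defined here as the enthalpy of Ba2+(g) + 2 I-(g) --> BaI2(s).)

ΔHf° = 1·ΔHsub + 1·(ΣIE) + 1·D(I2) + 2·EA + U
-602.1 = 1·(+180.0) + 1·(+1468.1) + 1·(+213.6) + 2·(-295.2) + U
U = -602.1 − (+1271.3) = -1873.4 kJ/mol

U = -1873.4 kJ/mol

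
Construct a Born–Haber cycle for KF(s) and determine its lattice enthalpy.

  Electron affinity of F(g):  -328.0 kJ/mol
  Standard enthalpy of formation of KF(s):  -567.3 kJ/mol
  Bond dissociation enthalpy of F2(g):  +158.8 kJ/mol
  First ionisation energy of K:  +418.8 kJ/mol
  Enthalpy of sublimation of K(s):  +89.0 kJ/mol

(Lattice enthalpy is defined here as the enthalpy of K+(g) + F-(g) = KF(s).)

ΔHf° = 1·ΔHsub + 1·(ΣIE) + 1/2·D(F2) + 1·EA + U
-567.3 = 1·(+89.0) + 1·(+418.8) + 1/2·(+158.8) + 1·(-328.0) + U
U = -567.3 − (+259.2) = -826.5 kJ/mol

U = -826.5 kJ/mol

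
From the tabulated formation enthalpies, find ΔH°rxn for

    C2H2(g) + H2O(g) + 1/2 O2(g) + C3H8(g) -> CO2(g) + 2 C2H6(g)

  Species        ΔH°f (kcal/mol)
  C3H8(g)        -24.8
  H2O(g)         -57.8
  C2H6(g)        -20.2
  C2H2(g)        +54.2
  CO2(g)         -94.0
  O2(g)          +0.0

ΔH°rxn = Σ nΔHf°(products) − Σ nΔHf°(reactants).
Products: 1·(-94.0) + 2·(-20.2) = -134.4
Reactants: 1·(+54.2) + 1·(-57.8) + 1/2·(+0.0) + 1·(-24.8) = -28.4
ΔH°rxn = (-134.4) − (-28.4) = -106.0 kcal/mol

ΔH°rxn = -106.0 kcal/mol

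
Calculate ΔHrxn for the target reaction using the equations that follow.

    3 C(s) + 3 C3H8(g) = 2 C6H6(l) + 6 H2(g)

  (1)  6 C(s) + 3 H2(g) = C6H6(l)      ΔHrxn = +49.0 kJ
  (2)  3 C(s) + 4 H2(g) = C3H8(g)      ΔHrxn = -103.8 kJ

ΔHrxn = 409.4 kJ

(1) × 2: (2)·(+49.0) = +98.0 kJ
(2) reversed and × 3: (-3)·(-103.8) = +311.4 kJ
ΔHrxn = (+98.0) + (+311.4) = 409.4 kJ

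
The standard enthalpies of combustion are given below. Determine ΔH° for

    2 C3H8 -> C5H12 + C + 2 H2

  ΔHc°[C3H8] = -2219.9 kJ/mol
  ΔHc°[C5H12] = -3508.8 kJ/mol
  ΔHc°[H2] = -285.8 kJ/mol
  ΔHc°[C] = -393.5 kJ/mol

With combustion enthalpies, reactants minus products:
= [2·(-2219.9)] − [1·(-3508.8) + 1·(-393.5) + 2·(-285.8)]
= 34.1 kJ/mol

ΔH° = 34.1 kJ/mol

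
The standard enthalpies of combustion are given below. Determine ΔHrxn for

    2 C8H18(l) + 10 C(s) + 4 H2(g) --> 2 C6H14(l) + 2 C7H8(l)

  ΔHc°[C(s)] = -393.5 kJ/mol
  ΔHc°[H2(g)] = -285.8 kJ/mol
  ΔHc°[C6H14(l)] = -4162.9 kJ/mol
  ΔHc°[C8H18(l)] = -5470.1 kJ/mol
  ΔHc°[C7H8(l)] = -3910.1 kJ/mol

Using ΔH = Σ nΔHc°(reactants) − Σ nΔHc°(products):
= [2·(-5470.1) + 10·(-393.5) + 4·(-285.8)] − [2·(-4162.9) + 2·(-3910.1)]
= 127.6 kJ/mol

ΔHrxn = 127.6 kJ/mol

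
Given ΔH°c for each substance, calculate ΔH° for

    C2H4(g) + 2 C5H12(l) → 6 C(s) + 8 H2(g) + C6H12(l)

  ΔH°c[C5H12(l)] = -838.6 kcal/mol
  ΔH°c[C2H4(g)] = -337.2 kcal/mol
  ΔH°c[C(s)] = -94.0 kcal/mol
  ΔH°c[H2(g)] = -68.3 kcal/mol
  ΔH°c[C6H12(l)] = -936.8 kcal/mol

Using ΔH = Σ nΔHc°(reactants) − Σ nΔHc°(products):
= [1·(-337.2) + 2·(-838.6)] − [6·(-94.0) + 8·(-68.3) + 1·(-936.8)]
= 32.8 kcal/mol

ΔH° = 32.8 kcal/mol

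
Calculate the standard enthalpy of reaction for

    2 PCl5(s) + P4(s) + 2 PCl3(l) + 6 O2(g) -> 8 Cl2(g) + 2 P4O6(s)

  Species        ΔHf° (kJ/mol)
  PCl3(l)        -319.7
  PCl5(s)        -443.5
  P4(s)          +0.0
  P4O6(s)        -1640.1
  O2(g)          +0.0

ΔH° = -1753.8 kJ/mol

Products: 8·(+0.0) + 2·(-1640.1) = -3280.2
Reactants: 2·(-443.5) + 1·(+0.0) + 2·(-319.7) + 6·(+0.0) = -1526.4
ΔH° = (-3280.2) − (-1526.4) = -1753.8 kJ/mol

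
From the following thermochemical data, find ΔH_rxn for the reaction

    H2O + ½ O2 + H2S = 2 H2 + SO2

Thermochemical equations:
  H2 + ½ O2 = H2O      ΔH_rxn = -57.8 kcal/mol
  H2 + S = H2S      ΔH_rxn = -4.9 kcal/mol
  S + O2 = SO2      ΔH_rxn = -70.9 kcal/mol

ΔH_rxn = -8.2 kcal/mol

equation 1 reversed: +57.8 kcal/mol
equation 2 reversed: +4.9 kcal/mol
equation 3 as written: -70.9 kcal/mol
Combining the equations, ΔH_rxn = (-1)·(-57.8) + (-1)·(-4.9) + (1)·(-70.9) = -8.2 kcal/mol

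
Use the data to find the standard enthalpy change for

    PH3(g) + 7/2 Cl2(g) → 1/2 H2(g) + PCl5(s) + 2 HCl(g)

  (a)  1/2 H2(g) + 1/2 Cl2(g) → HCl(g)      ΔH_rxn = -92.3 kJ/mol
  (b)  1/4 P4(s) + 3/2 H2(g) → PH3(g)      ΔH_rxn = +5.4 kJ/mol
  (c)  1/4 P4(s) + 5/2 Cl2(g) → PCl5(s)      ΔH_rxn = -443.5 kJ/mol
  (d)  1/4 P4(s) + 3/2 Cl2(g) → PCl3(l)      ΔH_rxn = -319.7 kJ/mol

ΔH_rxn = -633.5 kJ/mol

(a) × 2: (2)·(-92.3) = -184.6 kJ/mol
(b) reversed: -5.4 kJ/mol
(c) as written: -443.5 kJ/mol
(d): not needed.
Since enthalpy is a state function, ΔH_rxn = (2)·(-92.3) + (-1)·(+5.4) + (1)·(-443.5) = -633.5 kJ/mol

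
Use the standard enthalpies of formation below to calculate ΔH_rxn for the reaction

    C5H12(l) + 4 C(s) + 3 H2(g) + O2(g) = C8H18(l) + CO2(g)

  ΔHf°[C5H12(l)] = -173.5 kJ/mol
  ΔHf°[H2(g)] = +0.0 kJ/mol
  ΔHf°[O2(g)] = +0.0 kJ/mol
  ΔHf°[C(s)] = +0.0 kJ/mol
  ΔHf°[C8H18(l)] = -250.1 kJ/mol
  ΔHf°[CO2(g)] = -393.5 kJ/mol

ΔH_rxn = -470.1 kJ/mol

ΔH°rxn = Σ nΔHf°(products) − Σ nΔHf°(reactants).
Products: 1·(-250.1) + 1·(-393.5) = -643.6
Reactants: 1·(-173.5) + 4·(+0.0) + 3·(+0.0) + 1·(+0.0) = -173.5
ΔH_rxn = (-643.6) − (-173.5) = -470.1 kJ/mol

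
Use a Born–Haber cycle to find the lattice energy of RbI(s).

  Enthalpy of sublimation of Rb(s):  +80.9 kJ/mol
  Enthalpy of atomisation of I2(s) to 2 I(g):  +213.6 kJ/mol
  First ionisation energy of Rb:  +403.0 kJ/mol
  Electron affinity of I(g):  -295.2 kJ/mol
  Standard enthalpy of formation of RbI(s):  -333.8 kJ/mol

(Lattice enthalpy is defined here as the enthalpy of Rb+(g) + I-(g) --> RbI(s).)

U = -629.3 kJ/mol

ΔHf° = 1·ΔHsub + 1·(ΣIE) + 1/2·D(I2) + 1·EA + U
-333.8 = 1·(+80.9) + 1·(+403.0) + 1/2·(+213.6) + 1·(-295.2) + U
U = -333.8 − (+295.5) = -629.3 kJ/mol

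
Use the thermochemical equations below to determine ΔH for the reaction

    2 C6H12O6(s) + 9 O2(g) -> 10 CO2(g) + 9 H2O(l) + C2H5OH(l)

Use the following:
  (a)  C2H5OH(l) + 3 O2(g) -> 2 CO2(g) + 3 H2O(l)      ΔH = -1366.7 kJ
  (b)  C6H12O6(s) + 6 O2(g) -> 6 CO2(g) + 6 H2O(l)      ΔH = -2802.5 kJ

ΔH = -4238.3 kJ

(a) reversed (reverse to put C2H5OH(l) on the product side): +1366.7 kJ
(b) × 2 (scale by 2 for the 2 C6H12O6(s)): (2)·(-2802.5) = -5605.0 kJ
ΔH = (+1366.7) + (-5605.0) = -4238.3 kJ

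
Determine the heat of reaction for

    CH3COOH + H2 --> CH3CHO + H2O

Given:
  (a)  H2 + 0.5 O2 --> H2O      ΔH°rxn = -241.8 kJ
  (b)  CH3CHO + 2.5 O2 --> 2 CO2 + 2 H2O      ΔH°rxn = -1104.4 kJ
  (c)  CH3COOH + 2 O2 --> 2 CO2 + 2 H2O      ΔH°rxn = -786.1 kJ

ΔH°rxn = 76.5 kJ

(a) as written: -241.8 kJ
(b) reversed: +1104.4 kJ
(c) as written: -786.1 kJ
Since enthalpy is a state function, ΔH°rxn = (-241.8) + (+1104.4) + (-786.1) = 76.5 kJ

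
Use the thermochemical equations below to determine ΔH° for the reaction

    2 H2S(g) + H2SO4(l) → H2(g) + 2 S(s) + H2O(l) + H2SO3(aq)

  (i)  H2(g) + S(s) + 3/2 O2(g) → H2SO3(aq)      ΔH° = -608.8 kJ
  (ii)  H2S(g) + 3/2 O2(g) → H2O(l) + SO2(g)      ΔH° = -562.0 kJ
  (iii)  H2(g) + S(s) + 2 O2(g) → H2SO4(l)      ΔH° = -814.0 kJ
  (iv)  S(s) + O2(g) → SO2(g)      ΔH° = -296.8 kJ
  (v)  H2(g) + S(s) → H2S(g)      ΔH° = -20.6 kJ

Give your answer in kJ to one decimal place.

ΔH° = -39.4 kJ

(i) as written: -608.8 kJ
(ii) as written: -562.0 kJ
(iii) reversed: +814.0 kJ
(iv) reversed: +296.8 kJ
(v) reversed: +20.6 kJ
ΔH° = (1)·(-608.8) + (1)·(-562.0) + (-1)·(-814.0) + (-1)·(-296.8) + (-1)·(-20.6) = -39.4 kJ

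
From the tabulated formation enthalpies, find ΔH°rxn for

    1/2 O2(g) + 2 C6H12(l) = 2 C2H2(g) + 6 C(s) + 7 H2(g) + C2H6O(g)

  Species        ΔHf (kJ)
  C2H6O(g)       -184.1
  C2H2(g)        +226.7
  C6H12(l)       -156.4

ΔH°rxn = 582.1 kJ

Products: 2·(+226.7) + 6·(+0.0) + 7·(+0.0) + 1·(-184.1) = +269.3
Reactants: 1/2·(+0.0) + 2·(-156.4) = -312.8
ΔH°rxn = (+269.3) − (-312.8) = 582.1 kJ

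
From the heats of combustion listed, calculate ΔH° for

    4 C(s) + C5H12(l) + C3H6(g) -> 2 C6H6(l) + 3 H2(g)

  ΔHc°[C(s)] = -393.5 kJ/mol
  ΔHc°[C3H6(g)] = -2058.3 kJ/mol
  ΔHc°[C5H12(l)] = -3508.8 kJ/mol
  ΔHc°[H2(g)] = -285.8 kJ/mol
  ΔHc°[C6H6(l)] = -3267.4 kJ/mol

Using ΔH = Σ nΔHc°(reactants) − Σ nΔHc°(products):
= [4·(-393.5) + 1·(-3508.8) + 1·(-2058.3)] − [2·(-3267.4) + 3·(-285.8)]
= 251.1 kJ/mol

ΔH° = 251.1 kJ/mol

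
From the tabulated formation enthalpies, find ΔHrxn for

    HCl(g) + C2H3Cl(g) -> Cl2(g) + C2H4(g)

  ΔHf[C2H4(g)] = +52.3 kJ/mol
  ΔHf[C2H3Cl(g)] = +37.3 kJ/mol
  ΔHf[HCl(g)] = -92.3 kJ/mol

ΔHrxn = 107.3 kJ/mol

Products: 1·(+0.0) + 1·(+52.3) = +52.3
Reactants: 1·(-92.3) + 1·(+37.3) = -55.0
ΔHrxn = (+52.3) − (-55.0) = 107.3 kJ/mol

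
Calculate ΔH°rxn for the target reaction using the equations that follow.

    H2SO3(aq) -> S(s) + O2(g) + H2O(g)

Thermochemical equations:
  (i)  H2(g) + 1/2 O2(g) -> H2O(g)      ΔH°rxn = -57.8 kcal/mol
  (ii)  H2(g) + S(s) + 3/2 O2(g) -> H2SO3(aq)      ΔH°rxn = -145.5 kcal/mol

(i) as written (H2O(g) already on the product side): -57.8 kcal/mol
(ii) reversed (H2SO3(aq) must end up as a reactant): +145.5 kcal/mol
Since enthalpy is a state function, ΔH°rxn = (1)·(-57.8) + (-1)·(-145.5) = 87.7 kcal/mol

ΔH°rxn = 87.7 kcal/mol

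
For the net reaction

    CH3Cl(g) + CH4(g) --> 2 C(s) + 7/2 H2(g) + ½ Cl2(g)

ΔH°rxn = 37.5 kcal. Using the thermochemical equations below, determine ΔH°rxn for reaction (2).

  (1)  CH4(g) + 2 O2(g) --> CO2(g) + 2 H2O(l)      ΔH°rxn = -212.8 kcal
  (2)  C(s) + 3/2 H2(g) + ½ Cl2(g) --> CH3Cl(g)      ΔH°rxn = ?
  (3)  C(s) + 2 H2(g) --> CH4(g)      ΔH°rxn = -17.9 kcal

ΔH°rxn = -19.6 kcal

(1): not needed (H2O(l) appears nowhere else).
(2) reversed (reverse to put CH3Cl(g) on the reactant side): contributes −x
(3) reversed: +17.9 kcal
+37.5 = (+17.9) − x
x = (+37.5 − (+17.9)) / (-1) = -19.6 kcal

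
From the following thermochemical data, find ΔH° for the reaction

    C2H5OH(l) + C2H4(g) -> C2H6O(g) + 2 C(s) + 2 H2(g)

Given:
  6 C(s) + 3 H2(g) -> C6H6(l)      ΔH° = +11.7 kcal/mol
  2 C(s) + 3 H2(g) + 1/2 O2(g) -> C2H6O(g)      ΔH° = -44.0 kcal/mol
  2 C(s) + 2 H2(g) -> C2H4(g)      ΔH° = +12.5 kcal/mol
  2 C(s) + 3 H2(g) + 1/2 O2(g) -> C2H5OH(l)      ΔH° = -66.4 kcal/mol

ΔH° = 9.9 kcal/mol

equation 1: not needed (C6H6(l) appears nowhere else).
equation 2 as written (C2H6O(g) already on the product side): -44.0 kcal/mol
equation 3 reversed (reverse to put C2H4(g) on the reactant side): -12.5 kcal/mol
equation 4 reversed (C2H5OH(l) must end up as a reactant): +66.4 kcal/mol
ΔH° = (1)·(-44.0) + (-1)·(+12.5) + (-1)·(-66.4) = 9.9 kcal/mol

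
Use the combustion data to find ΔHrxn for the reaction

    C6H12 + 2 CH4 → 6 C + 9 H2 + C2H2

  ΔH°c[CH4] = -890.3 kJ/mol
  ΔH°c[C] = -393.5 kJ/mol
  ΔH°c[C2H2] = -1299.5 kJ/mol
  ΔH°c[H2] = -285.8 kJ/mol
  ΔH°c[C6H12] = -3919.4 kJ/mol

ΔHrxn = 532.7 kJ/mol

With combustion enthalpies, reactants minus products:
= [1·(-3919.4) + 2·(-890.3)] − [6·(-393.5) + 9·(-285.8) + 1·(-1299.5)]
= 532.7 kJ/mol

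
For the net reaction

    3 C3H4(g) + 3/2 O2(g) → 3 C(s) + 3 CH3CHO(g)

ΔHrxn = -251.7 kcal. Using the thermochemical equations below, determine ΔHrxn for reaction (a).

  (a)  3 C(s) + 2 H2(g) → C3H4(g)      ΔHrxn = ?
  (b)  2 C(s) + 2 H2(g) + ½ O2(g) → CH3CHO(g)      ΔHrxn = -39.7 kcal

(a) reversed and × 3: contributes −3·x
(b) × 3: (3)·(-39.7) = -119.1 kcal
-251.7 = (-119.1) − 3·x
x = (-251.7 − (-119.1)) / (-3) = 44.2 kcal

ΔHrxn = 44.2 kcal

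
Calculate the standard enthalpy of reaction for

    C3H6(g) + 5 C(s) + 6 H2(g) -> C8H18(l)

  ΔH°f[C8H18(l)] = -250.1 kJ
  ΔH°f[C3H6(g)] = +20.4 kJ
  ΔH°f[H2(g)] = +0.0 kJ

Products: 1·(-250.1) = -250.1
Reactants: 1·(+20.4) + 5·(+0.0) + 6·(+0.0) = +20.4
ΔH_rxn = (-250.1) − (+20.4) = -270.5 kJ

ΔH_rxn = -270.5 kJ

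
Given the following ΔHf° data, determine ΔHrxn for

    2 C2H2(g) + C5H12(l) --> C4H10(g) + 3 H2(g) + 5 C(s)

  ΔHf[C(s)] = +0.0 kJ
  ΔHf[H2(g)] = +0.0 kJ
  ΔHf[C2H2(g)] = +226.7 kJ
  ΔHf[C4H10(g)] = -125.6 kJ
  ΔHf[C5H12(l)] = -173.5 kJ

ΔHrxn = -405.5 kJ

Products: 1·(-125.6) + 3·(+0.0) + 5·(+0.0) = -125.6
Reactants: 2·(+226.7) + 1·(-173.5) = +279.9
ΔHrxn = (-125.6) − (+279.9) = -405.5 kJ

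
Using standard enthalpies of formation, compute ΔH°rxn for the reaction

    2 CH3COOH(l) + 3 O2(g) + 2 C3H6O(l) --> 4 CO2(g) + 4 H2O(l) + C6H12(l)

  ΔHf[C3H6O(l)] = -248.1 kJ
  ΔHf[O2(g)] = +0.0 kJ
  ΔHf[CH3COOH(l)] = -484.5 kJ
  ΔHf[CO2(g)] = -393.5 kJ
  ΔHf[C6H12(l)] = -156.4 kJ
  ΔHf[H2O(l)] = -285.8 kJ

ΔH°rxn = -1408.4 kJ

Products: 4·(-393.5) + 4·(-285.8) + 1·(-156.4) = -2873.6
Reactants: 2·(-484.5) + 3·(+0.0) + 2·(-248.1) = -1465.2
ΔH°rxn = (-2873.6) − (-1465.2) = -1408.4 kJ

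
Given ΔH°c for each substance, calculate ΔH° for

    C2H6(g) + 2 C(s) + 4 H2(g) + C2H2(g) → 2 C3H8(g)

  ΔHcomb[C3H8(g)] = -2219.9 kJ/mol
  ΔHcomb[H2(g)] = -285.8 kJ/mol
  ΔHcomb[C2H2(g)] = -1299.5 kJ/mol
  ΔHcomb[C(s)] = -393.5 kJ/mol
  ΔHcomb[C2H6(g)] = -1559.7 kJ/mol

ΔH° = -349.6 kJ/mol

With combustion enthalpies, reactants minus products:
= [1·(-1559.7) + 2·(-393.5) + 4·(-285.8) + 1·(-1299.5)] − [2·(-2219.9)]
= -349.6 kJ/mol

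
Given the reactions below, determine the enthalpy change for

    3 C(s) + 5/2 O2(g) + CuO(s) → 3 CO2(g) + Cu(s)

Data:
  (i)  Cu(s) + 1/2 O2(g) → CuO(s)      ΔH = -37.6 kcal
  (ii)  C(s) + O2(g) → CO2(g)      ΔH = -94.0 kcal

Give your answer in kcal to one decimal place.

ΔH = -244.4 kcal

(i) reversed: +37.6 kcal
(ii) × 3: (3)·(-94.0) = -282.0 kcal
By Hess's law, ΔH = (-1)·(-37.6) + (3)·(-94.0) = -244.4 kcal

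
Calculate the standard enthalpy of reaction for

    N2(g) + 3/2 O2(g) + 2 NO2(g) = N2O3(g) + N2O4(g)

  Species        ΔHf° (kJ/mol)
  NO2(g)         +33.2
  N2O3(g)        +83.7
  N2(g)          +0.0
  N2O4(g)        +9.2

ΔH° = 26.5 kJ/mol

Products: 1·(+83.7) + 1·(+9.2) = +92.9
Reactants: 1·(+0.0) + 3/2·(+0.0) + 2·(+33.2) = +66.4
ΔH° = (+92.9) − (+66.4) = 26.5 kJ/mol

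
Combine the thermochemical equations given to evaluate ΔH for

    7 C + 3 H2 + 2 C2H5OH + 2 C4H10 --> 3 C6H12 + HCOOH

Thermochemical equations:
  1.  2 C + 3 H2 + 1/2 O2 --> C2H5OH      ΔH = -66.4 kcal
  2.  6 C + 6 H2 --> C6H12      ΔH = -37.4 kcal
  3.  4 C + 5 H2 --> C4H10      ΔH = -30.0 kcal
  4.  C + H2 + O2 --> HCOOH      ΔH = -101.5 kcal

ΔH = -20.9 kcal

eq. 1 reversed and × 2 (C2H5OH must end up as a reactant; ×2 to match 2 C2H5OH in the target): (-2)·(-66.4) = +132.8 kcal
eq. 2 × 3 (×3 to match 3 C6H12 in the target): (3)·(-37.4) = -112.2 kcal
eq. 3 reversed and × 2 (reverse to put C4H10 on the reactant side; ×2 to match 2 C4H10 in the target): (-2)·(-30.0) = +60.0 kcal
eq. 4 as written (HCOOH already on the product side): -101.5 kcal
Combining the equations, ΔH = (-2)·(-66.4) + (3)·(-37.4) + (-2)·(-30.0) + (1)·(-101.5) = -20.9 kcal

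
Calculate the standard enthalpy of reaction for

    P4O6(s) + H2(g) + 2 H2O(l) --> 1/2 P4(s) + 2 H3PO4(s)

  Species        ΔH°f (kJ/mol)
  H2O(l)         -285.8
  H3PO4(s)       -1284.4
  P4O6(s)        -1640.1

Products: 1/2·(+0.0) + 2·(-1284.4) = -2568.8
Reactants: 1·(-1640.1) + 1·(+0.0) + 2·(-285.8) = -2211.7
ΔHrxn = (-2568.8) − (-2211.7) = -357.1 kJ/mol

ΔHrxn = -357.1 kJ/mol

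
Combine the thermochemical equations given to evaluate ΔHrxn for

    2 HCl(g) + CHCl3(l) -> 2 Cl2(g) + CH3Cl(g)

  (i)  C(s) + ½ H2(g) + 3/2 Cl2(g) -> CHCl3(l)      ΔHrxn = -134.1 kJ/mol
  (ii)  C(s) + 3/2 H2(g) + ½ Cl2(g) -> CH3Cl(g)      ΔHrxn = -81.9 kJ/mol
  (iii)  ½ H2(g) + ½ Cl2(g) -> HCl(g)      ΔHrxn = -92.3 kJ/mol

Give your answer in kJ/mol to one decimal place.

(i) reversed (CHCl3(l) must end up as a reactant): +134.1 kJ/mol
(ii) as written (CH3Cl(g) already on the product side): -81.9 kJ/mol
(iii) reversed and × 2 (HCl(g) must end up as a reactant; ×2 to match 2 HCl(g) in the target): (-2)·(-92.3) = +184.6 kJ/mol
ΔHrxn = (+134.1) + (-81.9) + (+184.6) = 236.8 kJ/mol

ΔHrxn = 236.8 kJ/mol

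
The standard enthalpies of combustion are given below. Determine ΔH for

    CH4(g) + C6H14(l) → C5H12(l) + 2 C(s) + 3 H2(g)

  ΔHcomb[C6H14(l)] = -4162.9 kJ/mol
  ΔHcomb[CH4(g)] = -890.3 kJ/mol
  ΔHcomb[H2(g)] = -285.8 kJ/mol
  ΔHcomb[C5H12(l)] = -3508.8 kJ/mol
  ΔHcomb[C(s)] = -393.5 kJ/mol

ΔH = 100.0 kJ/mol

With combustion enthalpies, reactants minus products:
= [1·(-890.3) + 1·(-4162.9)] − [1·(-3508.8) + 2·(-393.5) + 3·(-285.8)]
= 100.0 kJ/mol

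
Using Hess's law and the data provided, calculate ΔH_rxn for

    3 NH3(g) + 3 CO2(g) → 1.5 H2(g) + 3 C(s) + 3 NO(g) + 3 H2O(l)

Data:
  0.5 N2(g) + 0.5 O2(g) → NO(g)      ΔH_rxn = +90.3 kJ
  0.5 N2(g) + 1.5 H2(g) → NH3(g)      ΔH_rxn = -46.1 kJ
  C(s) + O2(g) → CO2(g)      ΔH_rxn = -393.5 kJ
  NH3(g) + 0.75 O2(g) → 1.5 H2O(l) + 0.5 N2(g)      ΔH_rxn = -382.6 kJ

equation 1 × 3 (scale by 3 for the 3 NO(g)): (3)·(+90.3) = +270.9 kJ
equation 2 reversed (H2(g) must end up as a product): +46.1 kJ
equation 3 reversed and × 3 (CO2(g) must end up as a reactant; scale by 3 for the 3 CO2(g)): (-3)·(-393.5) = +1180.5 kJ
equation 4 × 2 (×2 to match 3 H2O(l) in the target): (2)·(-382.6) = -765.2 kJ
By Hess's law, ΔH_rxn = (3)·(+90.3) + (-1)·(-46.1) + (-3)·(-393.5) + (2)·(-382.6) = 732.3 kJ

ΔH_rxn = 732.3 kJ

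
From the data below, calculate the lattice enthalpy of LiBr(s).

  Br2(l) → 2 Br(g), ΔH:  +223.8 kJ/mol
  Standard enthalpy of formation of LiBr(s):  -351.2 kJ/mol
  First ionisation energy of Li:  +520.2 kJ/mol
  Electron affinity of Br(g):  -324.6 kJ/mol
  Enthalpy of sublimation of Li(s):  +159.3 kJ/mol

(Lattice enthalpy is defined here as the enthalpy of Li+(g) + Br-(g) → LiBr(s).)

U = -818.0 kJ/mol

ΔHf° = 1·ΔHsub + 1·(ΣIE) + 1/2·D(Br2) + 1·EA + U
-351.2 = 1·(+159.3) + 1·(+520.2) + 1/2·(+223.8) + 1·(-324.6) + U
U = -351.2 − (+466.8) = -818.0 kJ/mol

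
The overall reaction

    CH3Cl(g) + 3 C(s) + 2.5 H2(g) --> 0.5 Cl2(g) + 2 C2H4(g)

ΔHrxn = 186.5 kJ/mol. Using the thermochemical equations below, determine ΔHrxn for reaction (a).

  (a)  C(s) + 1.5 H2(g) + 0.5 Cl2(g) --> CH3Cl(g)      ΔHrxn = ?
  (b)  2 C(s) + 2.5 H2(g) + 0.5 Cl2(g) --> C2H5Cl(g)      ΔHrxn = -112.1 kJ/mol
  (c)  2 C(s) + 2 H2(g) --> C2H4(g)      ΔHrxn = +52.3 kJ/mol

(a) reversed: contributes −x
(b): not needed.
(c) × 2: (2)·(+52.3) = +104.6 kJ/mol
+186.5 = (+104.6) − x
x = (+186.5 − (+104.6)) / (-1) = -81.9 kJ/mol

ΔHrxn = -81.9 kJ/mol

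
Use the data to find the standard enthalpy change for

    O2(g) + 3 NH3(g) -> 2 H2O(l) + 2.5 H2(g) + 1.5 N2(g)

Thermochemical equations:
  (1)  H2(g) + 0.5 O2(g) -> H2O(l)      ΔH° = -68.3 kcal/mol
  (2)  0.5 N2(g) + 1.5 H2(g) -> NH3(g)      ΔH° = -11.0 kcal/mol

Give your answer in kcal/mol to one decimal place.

ΔH° = -103.6 kcal/mol

(1) × 2 (scale by 2 for the 2 H2O(l)): (2)·(-68.3) = -136.6 kcal/mol
(2) reversed and × 3 (reverse to put NH3(g) on the reactant side; scale by 3 for the 3 NH3(g)): (-3)·(-11.0) = +33.0 kcal/mol
Combining the equations, ΔH° = (-136.6) + (+33.0) = -103.6 kcal/mol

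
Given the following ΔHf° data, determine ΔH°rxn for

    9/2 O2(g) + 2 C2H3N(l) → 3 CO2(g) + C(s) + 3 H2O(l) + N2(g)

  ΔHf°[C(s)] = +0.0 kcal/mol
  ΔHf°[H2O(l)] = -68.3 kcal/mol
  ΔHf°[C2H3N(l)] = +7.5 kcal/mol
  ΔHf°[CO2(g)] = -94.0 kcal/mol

Products: 3·(-94.0) + 1·(+0.0) + 3·(-68.3) + 1·(+0.0) = -486.9
Reactants: 9/2·(+0.0) + 2·(+7.5) = +15.0
ΔH°rxn = (-486.9) − (+15.0) = -501.9 kcal/mol

ΔH°rxn = -501.9 kcal/mol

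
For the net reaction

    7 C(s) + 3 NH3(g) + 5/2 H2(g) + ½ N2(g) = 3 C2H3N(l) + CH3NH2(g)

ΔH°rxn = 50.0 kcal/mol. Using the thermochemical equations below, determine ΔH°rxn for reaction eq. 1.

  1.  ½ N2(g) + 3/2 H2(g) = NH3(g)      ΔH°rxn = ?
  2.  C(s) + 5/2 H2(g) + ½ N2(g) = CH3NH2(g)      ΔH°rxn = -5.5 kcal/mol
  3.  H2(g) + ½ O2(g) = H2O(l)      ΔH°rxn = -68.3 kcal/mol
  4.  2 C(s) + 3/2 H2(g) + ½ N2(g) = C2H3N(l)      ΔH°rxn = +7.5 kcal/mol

ΔH°rxn = -11.0 kcal/mol

eq. 1 reversed and × 3 (NH3(g) must end up as a reactant; ×3 to match 3 NH3(g) in the target): contributes −3·x
eq. 2 as written (CH3NH2(g) already on the product side): -5.5 kcal/mol
eq. 3: not needed (H2O(l) appears nowhere else).
eq. 4 × 3 (×3 to match 3 C2H3N(l) in the target): (3)·(+7.5) = +22.5 kcal/mol
+50.0 = (-5.5) + (+22.5) − 3·x
x = (+50.0 − (+17.0)) / (-3) = -11.0 kcal/mol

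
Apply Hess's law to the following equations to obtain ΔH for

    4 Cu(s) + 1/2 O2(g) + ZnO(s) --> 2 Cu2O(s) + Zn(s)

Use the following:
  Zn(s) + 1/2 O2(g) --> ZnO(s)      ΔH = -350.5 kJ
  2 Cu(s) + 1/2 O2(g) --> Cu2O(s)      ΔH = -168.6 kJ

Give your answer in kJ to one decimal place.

equation 1 reversed (ZnO(s) must end up as a reactant): +350.5 kJ
equation 2 × 2 (×2 to match 2 Cu2O(s) in the target): (2)·(-168.6) = -337.2 kJ
ΔH = (-1)·(-350.5) + (2)·(-168.6) = 13.3 kJ

ΔH = 13.3 kJ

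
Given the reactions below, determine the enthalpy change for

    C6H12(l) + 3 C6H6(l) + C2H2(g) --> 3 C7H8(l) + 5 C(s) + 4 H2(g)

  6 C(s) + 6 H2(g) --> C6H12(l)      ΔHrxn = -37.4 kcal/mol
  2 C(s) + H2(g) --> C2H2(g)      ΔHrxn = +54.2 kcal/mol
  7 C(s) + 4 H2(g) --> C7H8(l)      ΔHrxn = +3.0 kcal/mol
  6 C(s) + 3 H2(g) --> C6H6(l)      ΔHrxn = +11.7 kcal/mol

equation 1 reversed (C6H12(l) must end up as a reactant): +37.4 kcal/mol
equation 2 reversed (reverse to put C2H2(g) on the reactant side): -54.2 kcal/mol
equation 3 × 3 (×3 to match 3 C7H8(l) in the target): (3)·(+3.0) = +9.0 kcal/mol
equation 4 reversed and × 3 (reverse to put C6H6(l) on the reactant side; ×3 to match 3 C6H6(l) in the target): (-3)·(+11.7) = -35.1 kcal/mol
Combining the equations, ΔHrxn = (+37.4) + (-54.2) + (+9.0) + (-35.1) = -42.9 kcal/mol

ΔHrxn = -42.9 kcal/mol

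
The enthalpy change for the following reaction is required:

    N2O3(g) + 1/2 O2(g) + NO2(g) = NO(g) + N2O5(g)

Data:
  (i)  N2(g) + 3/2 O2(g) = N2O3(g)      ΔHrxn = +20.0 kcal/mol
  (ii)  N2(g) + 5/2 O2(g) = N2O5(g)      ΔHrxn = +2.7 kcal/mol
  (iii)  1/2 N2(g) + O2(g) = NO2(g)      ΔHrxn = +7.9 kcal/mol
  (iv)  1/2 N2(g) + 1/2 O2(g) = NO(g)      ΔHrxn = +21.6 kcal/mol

(i) reversed (N2O3(g) must end up as a reactant): -20.0 kcal/mol
(ii) as written (N2O5(g) already on the product side): +2.7 kcal/mol
(iii) reversed (NO2(g) must end up as a reactant): -7.9 kcal/mol
(iv) as written (NO(g) already on the product side): +21.6 kcal/mol
ΔHrxn = (-20.0) + (+2.7) + (-7.9) + (+21.6) = -3.6 kcal/mol

ΔHrxn = -3.6 kcal/mol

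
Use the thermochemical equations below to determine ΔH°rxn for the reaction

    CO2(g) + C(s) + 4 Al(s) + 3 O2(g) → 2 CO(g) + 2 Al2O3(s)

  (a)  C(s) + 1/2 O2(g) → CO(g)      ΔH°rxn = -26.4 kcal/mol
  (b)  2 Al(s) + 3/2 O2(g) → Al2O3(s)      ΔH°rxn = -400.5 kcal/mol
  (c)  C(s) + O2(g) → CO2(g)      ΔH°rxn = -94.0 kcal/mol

(a) × 2: (2)·(-26.4) = -52.8 kcal/mol
(b) × 2: (2)·(-400.5) = -801.0 kcal/mol
(c) reversed: +94.0 kcal/mol
ΔH°rxn = (2)·(-26.4) + (2)·(-400.5) + (-1)·(-94.0) = -759.8 kcal/mol

ΔH°rxn = -759.8 kcal/mol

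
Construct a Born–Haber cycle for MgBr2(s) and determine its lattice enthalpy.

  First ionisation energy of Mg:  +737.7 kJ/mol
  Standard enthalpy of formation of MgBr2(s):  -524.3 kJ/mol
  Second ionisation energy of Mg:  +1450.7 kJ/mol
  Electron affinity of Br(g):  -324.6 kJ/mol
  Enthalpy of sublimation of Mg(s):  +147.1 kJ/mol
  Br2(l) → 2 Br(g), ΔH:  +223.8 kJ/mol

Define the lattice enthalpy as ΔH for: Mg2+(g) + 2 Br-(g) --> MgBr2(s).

U = -2434.4 kJ/mol

ΔHf° = 1·ΔHsub + 1·(ΣIE) + 1·D(Br2) + 2·EA + U
-524.3 = 1·(+147.1) + 1·(+2188.4) + 1·(+223.8) + 2·(-324.6) + U
U = -524.3 − (+1910.1) = -2434.4 kJ/mol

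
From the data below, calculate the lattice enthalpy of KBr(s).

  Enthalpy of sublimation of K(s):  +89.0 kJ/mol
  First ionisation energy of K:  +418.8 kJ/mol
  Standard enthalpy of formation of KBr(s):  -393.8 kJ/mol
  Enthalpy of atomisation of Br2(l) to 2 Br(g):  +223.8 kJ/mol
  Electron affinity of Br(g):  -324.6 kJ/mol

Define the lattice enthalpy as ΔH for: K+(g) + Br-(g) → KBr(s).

ΔHf° = 1·ΔHsub + 1·(ΣIE) + 1/2·D(Br2) + 1·EA + U
-393.8 = 1·(+89.0) + 1·(+418.8) + 1/2·(+223.8) + 1·(-324.6) + U
U = -393.8 − (+295.1) = -688.9 kJ/mol

U = -688.9 kJ/mol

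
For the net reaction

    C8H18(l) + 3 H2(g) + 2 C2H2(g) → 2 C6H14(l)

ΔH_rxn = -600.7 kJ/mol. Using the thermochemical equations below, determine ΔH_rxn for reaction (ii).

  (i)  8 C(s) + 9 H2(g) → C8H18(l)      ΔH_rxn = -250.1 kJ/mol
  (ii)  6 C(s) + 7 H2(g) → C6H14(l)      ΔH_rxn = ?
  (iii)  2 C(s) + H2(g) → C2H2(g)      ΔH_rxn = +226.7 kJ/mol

ΔH_rxn = -198.7 kJ/mol

(i) reversed (C8H18(l) must end up as a reactant): +250.1 kJ/mol
(ii) × 2 (scale by 2 for the 2 C6H14(l)): contributes 2·x
(iii) reversed and × 2 (reverse to put C2H2(g) on the reactant side; scale by 2 for the 2 C2H2(g)): (-2)·(+226.7) = -453.4 kJ/mol
-600.7 = (+250.1) + (-453.4) + 2·x
x = (-600.7 − (-203.3)) / (2) = -198.7 kJ/mol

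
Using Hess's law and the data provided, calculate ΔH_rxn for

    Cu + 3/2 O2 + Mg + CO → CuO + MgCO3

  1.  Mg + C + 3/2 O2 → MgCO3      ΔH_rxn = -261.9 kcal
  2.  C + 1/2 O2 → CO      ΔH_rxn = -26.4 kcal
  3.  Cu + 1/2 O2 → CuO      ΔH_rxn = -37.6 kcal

ΔH_rxn = -273.1 kcal

eq. 1 as written (MgCO3 already on the product side): -261.9 kcal
eq. 2 reversed (CO must end up as a reactant): +26.4 kcal
eq. 3 as written (CuO already on the product side): -37.6 kcal
ΔH_rxn = (-261.9) + (+26.4) + (-37.6) = -273.1 kcal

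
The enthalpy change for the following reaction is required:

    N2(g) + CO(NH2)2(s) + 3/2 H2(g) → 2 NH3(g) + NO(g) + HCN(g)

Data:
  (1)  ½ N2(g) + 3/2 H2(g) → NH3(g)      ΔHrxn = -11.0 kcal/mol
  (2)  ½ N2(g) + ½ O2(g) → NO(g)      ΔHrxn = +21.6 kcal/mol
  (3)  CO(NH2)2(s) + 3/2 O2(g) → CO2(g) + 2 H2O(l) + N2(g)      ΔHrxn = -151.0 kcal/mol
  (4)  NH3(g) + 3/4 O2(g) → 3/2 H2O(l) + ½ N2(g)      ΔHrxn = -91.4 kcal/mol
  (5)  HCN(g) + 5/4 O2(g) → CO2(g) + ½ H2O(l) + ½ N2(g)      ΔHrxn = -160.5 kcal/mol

(1) as written (H2(g) already on the reactant side): -11.0 kcal/mol
(2) as written (NO(g) already on the product side): +21.6 kcal/mol
(3) as written (CO(NH2)2(s) already on the reactant side): -151.0 kcal/mol
(4) reversed: +91.4 kcal/mol
(5) reversed (HCN(g) must end up as a product): +160.5 kcal/mol
By Hess's law, ΔHrxn = (-11.0) + (+21.6) + (-151.0) + (+91.4) + (+160.5) = 111.5 kcal/mol

ΔHrxn = 111.5 kcal/mol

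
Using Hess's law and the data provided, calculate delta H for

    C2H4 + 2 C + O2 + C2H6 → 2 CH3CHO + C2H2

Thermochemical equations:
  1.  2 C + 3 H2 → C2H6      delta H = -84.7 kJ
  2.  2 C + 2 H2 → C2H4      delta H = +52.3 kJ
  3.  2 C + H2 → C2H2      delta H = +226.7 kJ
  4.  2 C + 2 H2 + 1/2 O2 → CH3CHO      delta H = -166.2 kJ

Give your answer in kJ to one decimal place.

delta H = -73.3 kJ

eq. 1 reversed (C2H6 must end up as a reactant): +84.7 kJ
eq. 2 reversed (reverse to put C2H4 on the reactant side): -52.3 kJ
eq. 3 as written (C2H2 already on the product side): +226.7 kJ
eq. 4 × 2 (scale by 2 for the 2 CH3CHO): (2)·(-166.2) = -332.4 kJ
delta H = (+84.7) + (-52.3) + (+226.7) + (-332.4) = -73.3 kJ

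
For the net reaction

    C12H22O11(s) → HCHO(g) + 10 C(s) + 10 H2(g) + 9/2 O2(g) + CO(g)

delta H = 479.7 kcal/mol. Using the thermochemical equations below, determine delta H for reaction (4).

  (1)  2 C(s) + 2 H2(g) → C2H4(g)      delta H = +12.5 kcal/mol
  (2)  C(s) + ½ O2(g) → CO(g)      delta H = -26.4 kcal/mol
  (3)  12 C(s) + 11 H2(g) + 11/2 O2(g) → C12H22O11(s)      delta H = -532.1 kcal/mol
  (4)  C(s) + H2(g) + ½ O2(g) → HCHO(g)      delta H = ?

delta H = -26.0 kcal/mol

(1): not needed (C2H4(g) appears nowhere else).
(2) as written (CO(g) already on the product side): -26.4 kcal/mol
(3) reversed (reverse to put C12H22O11(s) on the reactant side): +532.1 kcal/mol
(4) as written (HCHO(g) already on the product side): contributes x
+479.7 = (-26.4) + (+532.1) + x
x = (+479.7 − (+505.7)) / (1) = -26.0 kcal/mol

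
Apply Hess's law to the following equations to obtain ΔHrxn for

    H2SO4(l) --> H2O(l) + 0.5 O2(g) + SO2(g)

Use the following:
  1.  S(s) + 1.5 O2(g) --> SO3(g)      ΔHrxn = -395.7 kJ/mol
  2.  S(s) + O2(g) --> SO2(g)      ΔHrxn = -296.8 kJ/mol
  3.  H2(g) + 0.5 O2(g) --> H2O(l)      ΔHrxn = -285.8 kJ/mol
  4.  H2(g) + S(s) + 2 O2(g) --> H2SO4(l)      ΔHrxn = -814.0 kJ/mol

ΔHrxn = 231.4 kJ/mol

eq. 1: not needed.
eq. 2 as written: -296.8 kJ/mol
eq. 3 as written: -285.8 kJ/mol
eq. 4 reversed: +814.0 kJ/mol
Since enthalpy is a state function, ΔHrxn = (-296.8) + (-285.8) + (+814.0) = 231.4 kJ/mol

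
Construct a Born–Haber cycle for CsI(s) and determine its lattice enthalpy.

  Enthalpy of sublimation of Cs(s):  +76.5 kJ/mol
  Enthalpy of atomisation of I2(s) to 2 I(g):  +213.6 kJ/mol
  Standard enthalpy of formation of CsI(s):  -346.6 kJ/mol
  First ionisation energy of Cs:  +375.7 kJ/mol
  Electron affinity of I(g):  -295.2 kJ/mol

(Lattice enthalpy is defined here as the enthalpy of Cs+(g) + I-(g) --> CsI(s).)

ΔHf° = 1·ΔHsub + 1·(ΣIE) + 1/2·D(I2) + 1·EA + U
-346.6 = 1·(+76.5) + 1·(+375.7) + 1/2·(+213.6) + 1·(-295.2) + U
U = -346.6 − (+263.8) = -610.4 kJ/mol

U = -610.4 kJ/mol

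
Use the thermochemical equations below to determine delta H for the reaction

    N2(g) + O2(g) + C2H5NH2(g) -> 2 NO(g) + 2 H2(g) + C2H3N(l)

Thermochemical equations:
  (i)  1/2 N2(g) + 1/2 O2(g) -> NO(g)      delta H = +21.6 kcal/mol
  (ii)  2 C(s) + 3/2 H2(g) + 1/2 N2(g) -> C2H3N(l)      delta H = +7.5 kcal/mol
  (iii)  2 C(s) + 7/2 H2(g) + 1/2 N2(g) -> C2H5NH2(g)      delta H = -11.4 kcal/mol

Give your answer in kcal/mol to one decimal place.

(i) × 2: (2)·(+21.6) = +43.2 kcal/mol
(ii) as written: +7.5 kcal/mol
(iii) reversed: +11.4 kcal/mol
delta H = (+43.2) + (+7.5) + (+11.4) = 62.1 kcal/mol

delta H = 62.1 kcal/mol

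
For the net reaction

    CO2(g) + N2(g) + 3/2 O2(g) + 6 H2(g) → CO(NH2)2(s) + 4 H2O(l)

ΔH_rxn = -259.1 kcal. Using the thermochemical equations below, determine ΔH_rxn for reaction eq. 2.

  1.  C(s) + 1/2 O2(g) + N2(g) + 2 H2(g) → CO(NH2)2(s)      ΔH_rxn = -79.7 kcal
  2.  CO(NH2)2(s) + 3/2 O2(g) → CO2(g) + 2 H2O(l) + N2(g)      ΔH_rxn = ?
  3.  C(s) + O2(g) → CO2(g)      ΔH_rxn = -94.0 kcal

eq. 1 × 3 (×3 to match 6 H2(g) in the target): (3)·(-79.7) = -239.1 kcal
eq. 2 × 2 (×2 to match 4 H2O(l) in the target): contributes 2·x
eq. 3 reversed and × 3: (-3)·(-94.0) = +282.0 kcal
-259.1 = (-239.1) + (+282.0) + 2·x
x = (-259.1 − (+42.9)) / (2) = -151.0 kcal

ΔH_rxn = -151.0 kcal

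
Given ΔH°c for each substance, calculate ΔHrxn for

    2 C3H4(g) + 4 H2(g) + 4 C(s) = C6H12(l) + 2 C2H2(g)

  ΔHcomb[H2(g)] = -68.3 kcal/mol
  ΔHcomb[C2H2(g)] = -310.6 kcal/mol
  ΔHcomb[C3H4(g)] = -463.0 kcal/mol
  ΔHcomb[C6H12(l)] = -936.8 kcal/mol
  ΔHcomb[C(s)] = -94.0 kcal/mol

With combustion enthalpies, reactants minus products:
= [2·(-463.0) + 4·(-68.3) + 4·(-94.0)] − [1·(-936.8) + 2·(-310.6)]
= -17.2 kcal/mol

ΔHrxn = -17.2 kcal/mol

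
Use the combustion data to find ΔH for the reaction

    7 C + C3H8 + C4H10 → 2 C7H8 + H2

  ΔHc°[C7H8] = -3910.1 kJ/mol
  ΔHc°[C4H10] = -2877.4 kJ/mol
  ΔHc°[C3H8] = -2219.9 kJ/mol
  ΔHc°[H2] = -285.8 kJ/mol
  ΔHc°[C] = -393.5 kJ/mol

With combustion enthalpies, reactants minus products:
= [7·(-393.5) + 1·(-2219.9) + 1·(-2877.4)] − [2·(-3910.1) + 1·(-285.8)]
= 254.2 kJ/mol

ΔH = 254.2 kJ/mol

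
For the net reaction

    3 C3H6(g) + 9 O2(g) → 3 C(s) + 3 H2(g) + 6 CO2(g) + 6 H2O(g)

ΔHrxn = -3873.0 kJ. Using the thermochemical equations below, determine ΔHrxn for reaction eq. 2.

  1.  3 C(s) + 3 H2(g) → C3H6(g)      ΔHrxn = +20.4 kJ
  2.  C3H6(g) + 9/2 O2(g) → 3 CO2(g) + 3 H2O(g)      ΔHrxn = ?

eq. 1 reversed (reverse to put C(s) on the product side): -20.4 kJ
eq. 2 × 2 (×2 to match 6 CO2(g) in the target): contributes 2·x
-3873.0 = (-20.4) + 2·x
x = (-3873.0 − (-20.4)) / (2) = -1926.3 kJ

ΔHrxn = -1926.3 kJ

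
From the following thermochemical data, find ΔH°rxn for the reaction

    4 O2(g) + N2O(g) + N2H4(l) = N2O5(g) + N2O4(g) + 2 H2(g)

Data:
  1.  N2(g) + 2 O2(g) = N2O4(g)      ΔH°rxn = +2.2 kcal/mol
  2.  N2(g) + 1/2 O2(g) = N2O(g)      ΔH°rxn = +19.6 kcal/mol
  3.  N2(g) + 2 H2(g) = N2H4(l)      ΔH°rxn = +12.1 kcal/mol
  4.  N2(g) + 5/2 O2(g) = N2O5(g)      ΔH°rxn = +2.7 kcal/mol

ΔH°rxn = -26.8 kcal/mol

eq. 1 as written (N2O4(g) already on the product side): +2.2 kcal/mol
eq. 2 reversed (N2O(g) must end up as a reactant): -19.6 kcal/mol
eq. 3 reversed (N2H4(l) must end up as a reactant): -12.1 kcal/mol
eq. 4 as written (N2O5(g) already on the product side): +2.7 kcal/mol
ΔH°rxn = (+2.2) + (-19.6) + (-12.1) + (+2.7) = -26.8 kcal/mol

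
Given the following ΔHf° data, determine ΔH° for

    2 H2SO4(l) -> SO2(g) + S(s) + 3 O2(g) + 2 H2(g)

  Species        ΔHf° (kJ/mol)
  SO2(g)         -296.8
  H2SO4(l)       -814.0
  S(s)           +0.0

Products: 1·(-296.8) + 1·(+0.0) + 3·(+0.0) + 2·(+0.0) = -296.8
Reactants: 2·(-814.0) = -1628.0
ΔH° = (-296.8) − (-1628.0) = 1331.2 kJ/mol

ΔH° = 1331.2 kJ/mol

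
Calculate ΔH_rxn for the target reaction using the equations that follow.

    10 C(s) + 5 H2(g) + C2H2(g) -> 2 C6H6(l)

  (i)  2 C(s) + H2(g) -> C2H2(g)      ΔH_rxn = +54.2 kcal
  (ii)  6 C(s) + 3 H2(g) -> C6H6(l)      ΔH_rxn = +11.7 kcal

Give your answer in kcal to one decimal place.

ΔH_rxn = -30.8 kcal

(i) reversed (C2H2(g) must end up as a reactant): -54.2 kcal
(ii) × 2 (scale by 2 for the 2 C6H6(l)): (2)·(+11.7) = +23.4 kcal
By Hess's law, ΔH_rxn = (-1)·(+54.2) + (2)·(+11.7) = -30.8 kcal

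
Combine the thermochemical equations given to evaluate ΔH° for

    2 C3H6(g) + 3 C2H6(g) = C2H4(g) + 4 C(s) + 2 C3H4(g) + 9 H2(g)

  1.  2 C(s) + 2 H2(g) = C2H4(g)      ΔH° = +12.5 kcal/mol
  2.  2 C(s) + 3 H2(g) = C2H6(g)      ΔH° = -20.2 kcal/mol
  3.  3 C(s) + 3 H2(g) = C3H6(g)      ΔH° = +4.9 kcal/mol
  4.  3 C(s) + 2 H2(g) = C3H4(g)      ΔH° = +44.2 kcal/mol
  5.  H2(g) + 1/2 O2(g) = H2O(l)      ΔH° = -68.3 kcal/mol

ΔH° = 151.7 kcal/mol

eq. 1 as written: +12.5 kcal/mol
eq. 2 reversed and × 3: (-3)·(-20.2) = +60.6 kcal/mol
eq. 3 reversed and × 2: (-2)·(+4.9) = -9.8 kcal/mol
eq. 4 × 2: (2)·(+44.2) = +88.4 kcal/mol
eq. 5: not needed.
ΔH° = (+12.5) + (+60.6) + (-9.8) + (+88.4) = 151.7 kcal/mol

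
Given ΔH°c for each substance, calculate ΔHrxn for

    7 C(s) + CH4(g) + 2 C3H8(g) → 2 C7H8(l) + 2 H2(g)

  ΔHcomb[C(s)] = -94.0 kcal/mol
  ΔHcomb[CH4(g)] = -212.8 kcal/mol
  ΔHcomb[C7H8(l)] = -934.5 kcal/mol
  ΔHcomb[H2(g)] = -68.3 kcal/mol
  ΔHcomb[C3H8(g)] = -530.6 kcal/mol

Using ΔH = Σ nΔHc°(reactants) − Σ nΔHc°(products):
= [7·(-94.0) + 1·(-212.8) + 2·(-530.6)] − [2·(-934.5) + 2·(-68.3)]
= 73.6 kcal/mol

ΔHrxn = 73.6 kcal/mol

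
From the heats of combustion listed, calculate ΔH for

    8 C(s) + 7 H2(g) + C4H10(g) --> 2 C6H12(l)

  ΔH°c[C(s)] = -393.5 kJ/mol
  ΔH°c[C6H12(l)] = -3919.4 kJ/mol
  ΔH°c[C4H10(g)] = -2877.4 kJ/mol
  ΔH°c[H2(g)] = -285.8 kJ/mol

ΔH = -187.2 kJ/mol

With combustion enthalpies, reactants minus products:
= [8·(-393.5) + 7·(-285.8) + 1·(-2877.4)] − [2·(-3919.4)]
= -187.2 kJ/mol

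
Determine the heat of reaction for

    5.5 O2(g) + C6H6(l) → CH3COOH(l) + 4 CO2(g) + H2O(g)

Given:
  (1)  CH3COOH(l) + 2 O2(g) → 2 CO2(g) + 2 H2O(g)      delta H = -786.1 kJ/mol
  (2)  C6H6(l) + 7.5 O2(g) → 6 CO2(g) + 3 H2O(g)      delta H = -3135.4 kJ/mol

(1) reversed: +786.1 kJ/mol
(2) as written: -3135.4 kJ/mol
Summing the manipulated equations, delta H = (-1)·(-786.1) + (1)·(-3135.4) = -2349.3 kJ/mol

delta H = -2349.3 kJ/mol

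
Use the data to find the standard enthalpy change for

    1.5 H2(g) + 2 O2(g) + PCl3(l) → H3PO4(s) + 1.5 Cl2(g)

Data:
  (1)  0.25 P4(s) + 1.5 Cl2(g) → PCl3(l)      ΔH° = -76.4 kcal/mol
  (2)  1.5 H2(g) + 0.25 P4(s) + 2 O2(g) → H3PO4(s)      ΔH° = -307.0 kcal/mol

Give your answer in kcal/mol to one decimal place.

(1) reversed (PCl3(l) must end up as a reactant): +76.4 kcal/mol
(2) as written (H3PO4(s) already on the product side): -307.0 kcal/mol
Combining the equations, ΔH° = (+76.4) + (-307.0) = -230.6 kcal/mol

ΔH° = -230.6 kcal/mol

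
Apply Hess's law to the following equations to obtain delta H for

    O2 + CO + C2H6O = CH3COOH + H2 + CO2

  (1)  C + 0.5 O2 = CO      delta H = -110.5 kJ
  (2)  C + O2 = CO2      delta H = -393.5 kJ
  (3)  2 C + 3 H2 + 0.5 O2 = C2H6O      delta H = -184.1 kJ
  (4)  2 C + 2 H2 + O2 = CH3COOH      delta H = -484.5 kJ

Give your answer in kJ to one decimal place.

delta H = -583.4 kJ

(1) reversed: +110.5 kJ
(2) as written: -393.5 kJ
(3) reversed: +184.1 kJ
(4) as written: -484.5 kJ
Summing the manipulated equations, delta H = (-1)·(-110.5) + (1)·(-393.5) + (-1)·(-184.1) + (1)·(-484.5) = -583.4 kJ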